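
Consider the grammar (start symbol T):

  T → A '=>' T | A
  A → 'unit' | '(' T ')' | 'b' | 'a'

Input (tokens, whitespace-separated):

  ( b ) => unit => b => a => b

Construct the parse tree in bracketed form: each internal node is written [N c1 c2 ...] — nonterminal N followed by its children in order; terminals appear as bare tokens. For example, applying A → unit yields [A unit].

T
A => T
( T ) => T
( A ) => T
( b ) => T
( b ) => A => T
( b ) => unit => T
( b ) => unit => A => T
( b ) => unit => b => T
( b ) => unit => b => A => T
( b ) => unit => b => a => T
( b ) => unit => b => a => A
( b ) => unit => b => a => b

[T [A ( [T [A b]] )] => [T [A unit] => [T [A b] => [T [A a] => [T [A b]]]]]]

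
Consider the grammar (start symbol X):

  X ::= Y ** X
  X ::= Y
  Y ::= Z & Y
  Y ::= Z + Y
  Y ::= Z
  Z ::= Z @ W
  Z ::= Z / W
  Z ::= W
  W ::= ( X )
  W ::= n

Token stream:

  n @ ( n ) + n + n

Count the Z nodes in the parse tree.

[X [Y [Z [Z [W n]] @ [W ( [X [Y [Z [W n]]]] )]] + [Y [Z [W n]] + [Y [Z [W n]]]]]]

5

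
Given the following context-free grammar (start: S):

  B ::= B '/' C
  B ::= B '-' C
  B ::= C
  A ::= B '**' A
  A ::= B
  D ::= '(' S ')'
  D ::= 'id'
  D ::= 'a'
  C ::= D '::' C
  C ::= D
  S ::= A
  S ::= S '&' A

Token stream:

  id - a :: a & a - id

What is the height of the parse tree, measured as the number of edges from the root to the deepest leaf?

[S [S [A [B [B [C [D id]]] - [C [D a] :: [C [D a]]]]]] & [A [B [B [C [D a]]] - [C [D id]]]]]

7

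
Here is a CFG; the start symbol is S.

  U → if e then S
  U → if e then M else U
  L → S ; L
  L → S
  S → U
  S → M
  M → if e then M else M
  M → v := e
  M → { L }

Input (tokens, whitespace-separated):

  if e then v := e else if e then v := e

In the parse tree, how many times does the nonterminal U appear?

[S [U if e then [M v := e] else [U if e then [S [M v := e]]]]]

2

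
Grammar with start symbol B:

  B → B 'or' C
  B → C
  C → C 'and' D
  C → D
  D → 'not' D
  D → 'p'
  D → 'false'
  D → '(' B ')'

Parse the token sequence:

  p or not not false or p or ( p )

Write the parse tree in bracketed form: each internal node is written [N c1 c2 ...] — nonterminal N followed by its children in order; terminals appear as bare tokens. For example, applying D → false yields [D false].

B
B or C
B or C or C
B or C or C or C
C or C or C or C
D or C or C or C
p or C or C or C
p or D or C or C
p or not D or C or C
p or not not D or C or C
p or not not false or C or C
p or not not false or D or C
p or not not false or p or C
p or not not false or p or D
p or not not false or p or ( B )
p or not not false or p or ( C )
p or not not false or p or ( D )
p or not not false or p or ( p )

[B [B [B [B [C [D p]]] or [C [D not [D not [D false]]]]] or [C [D p]]] or [C [D ( [B [C [D p]]] )]]]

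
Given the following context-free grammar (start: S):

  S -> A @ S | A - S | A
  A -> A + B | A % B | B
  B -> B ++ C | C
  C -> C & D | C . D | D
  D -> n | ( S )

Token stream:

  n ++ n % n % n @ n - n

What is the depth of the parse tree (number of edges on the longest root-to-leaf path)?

[S [A [A [A [B [B [C [D n]]] ++ [C [D n]]]] % [B [C [D n]]]] % [B [C [D n]]]] @ [S [A [B [C [D n]]]] - [S [A [B [C [D n]]]]]]]

8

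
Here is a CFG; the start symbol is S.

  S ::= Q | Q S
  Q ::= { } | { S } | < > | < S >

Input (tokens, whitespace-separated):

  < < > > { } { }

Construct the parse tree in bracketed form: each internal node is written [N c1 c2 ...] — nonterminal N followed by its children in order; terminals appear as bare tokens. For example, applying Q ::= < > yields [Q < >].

[S [Q < [S [Q < >]] >] [S [Q { }] [S [Q { }]]]]

S
Q S
< S > S
< Q > S
< < > > S
< < > > Q S
< < > > { } S
< < > > { } Q
< < > > { } { }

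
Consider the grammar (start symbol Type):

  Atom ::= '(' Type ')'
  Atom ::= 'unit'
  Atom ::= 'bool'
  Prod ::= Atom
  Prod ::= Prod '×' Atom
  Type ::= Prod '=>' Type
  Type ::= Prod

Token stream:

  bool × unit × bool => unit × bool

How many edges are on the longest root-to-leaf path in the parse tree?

[Type [Prod [Prod [Prod [Atom bool]] × [Atom unit]] × [Atom bool]] => [Type [Prod [Prod [Atom unit]] × [Atom bool]]]]

5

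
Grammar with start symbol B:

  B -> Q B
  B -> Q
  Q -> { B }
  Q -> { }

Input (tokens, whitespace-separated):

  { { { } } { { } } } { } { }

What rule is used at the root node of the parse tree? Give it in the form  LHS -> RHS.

B -> Q B

[B [Q { [B [Q { [B [Q { }]] }] [B [Q { [B [Q { }]] }]]] }] [B [Q { }] [B [Q { }]]]]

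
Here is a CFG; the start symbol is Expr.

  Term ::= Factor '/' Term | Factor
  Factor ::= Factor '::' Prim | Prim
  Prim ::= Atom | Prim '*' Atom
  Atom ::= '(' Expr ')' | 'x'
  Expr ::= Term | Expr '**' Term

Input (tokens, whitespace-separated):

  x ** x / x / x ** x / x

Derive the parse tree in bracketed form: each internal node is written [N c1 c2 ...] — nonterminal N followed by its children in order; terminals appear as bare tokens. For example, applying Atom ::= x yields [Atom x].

[Expr [Expr [Expr [Term [Factor [Prim [Atom x]]]]] ** [Term [Factor [Prim [Atom x]]] / [Term [Factor [Prim [Atom x]]] / [Term [Factor [Prim [Atom x]]]]]]] ** [Term [Factor [Prim [Atom x]]] / [Term [Factor [Prim [Atom x]]]]]]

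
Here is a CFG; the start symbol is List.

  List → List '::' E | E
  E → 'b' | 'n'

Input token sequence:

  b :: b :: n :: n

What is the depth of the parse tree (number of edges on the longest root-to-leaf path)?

5

[List [List [List [List [E b]] :: [E b]] :: [E n]] :: [E n]]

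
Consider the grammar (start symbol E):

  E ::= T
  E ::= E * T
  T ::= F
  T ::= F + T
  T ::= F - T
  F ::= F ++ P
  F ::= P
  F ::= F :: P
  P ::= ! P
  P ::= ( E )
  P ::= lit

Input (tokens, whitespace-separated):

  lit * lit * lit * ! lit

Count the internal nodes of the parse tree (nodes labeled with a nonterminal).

[E [E [E [E [T [F [P lit]]]] * [T [F [P lit]]]] * [T [F [P lit]]]] * [T [F [P ! [P lit]]]]]

17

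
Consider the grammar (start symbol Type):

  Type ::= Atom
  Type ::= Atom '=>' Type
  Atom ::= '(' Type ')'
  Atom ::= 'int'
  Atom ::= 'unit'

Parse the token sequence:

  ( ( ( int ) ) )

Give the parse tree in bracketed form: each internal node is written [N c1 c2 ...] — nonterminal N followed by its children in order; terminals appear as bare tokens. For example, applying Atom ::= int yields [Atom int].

Type
Atom
( Type )
( Atom )
( ( Type ) )
( ( Atom ) )
( ( ( Type ) ) )
( ( ( Atom ) ) )
( ( ( int ) ) )

[Type [Atom ( [Type [Atom ( [Type [Atom ( [Type [Atom int]] )]] )]] )]]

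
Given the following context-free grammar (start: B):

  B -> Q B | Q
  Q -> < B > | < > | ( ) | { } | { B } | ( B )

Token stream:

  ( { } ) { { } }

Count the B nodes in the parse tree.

[B [Q ( [B [Q { }]] )] [B [Q { [B [Q { }]] }]]]

4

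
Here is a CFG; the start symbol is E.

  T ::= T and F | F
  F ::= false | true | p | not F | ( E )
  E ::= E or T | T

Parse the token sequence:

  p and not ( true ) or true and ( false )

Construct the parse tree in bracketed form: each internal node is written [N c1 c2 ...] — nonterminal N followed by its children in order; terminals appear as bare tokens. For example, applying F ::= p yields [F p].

[E [E [T [T [F p]] and [F not [F ( [E [T [F true]]] )]]]] or [T [T [F true]] and [F ( [E [T [F false]]] )]]]

E
E or T
T or T
T and F or T
F and F or T
p and F or T
p and not F or T
p and not ( E ) or T
p and not ( T ) or T
p and not ( F ) or T
p and not ( true ) or T
p and not ( true ) or T and F
p and not ( true ) or F and F
p and not ( true ) or true and F
p and not ( true ) or true and ( E )
p and not ( true ) or true and ( T )
p and not ( true ) or true and ( F )
p and not ( true ) or true and ( false )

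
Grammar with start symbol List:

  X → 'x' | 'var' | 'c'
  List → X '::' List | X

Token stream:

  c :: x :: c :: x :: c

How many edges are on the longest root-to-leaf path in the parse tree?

[List [X c] :: [List [X x] :: [List [X c] :: [List [X x] :: [List [X c]]]]]]

6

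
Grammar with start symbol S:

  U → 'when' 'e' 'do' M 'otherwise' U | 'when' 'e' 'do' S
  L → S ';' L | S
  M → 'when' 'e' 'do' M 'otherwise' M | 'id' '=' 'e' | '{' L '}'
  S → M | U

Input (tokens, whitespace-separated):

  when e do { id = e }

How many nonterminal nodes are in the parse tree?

[S [U when e do [S [M { [L [S [M id = e]]] }]]]]

7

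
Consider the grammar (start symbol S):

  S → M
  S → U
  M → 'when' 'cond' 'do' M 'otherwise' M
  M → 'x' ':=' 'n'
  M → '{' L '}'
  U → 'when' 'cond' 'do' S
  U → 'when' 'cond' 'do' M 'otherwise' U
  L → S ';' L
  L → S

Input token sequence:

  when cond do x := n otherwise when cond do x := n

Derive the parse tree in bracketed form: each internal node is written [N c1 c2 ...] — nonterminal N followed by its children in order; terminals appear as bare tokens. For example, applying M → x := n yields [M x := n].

S
U
when cond do M otherwise U
when cond do x := n otherwise U
when cond do x := n otherwise when cond do S
when cond do x := n otherwise when cond do M
when cond do x := n otherwise when cond do x := n

[S [U when cond do [M x := n] otherwise [U when cond do [S [M x := n]]]]]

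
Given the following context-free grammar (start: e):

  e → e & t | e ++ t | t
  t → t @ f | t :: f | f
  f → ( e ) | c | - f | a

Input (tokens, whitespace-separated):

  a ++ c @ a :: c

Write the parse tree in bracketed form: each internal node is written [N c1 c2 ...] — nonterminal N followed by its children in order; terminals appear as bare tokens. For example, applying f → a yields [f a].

[e [e [t [f a]]] ++ [t [t [t [f c]] @ [f a]] :: [f c]]]

e
e ++ t
t ++ t
f ++ t
a ++ t
a ++ t :: f
a ++ t @ f :: f
a ++ f @ f :: f
a ++ c @ f :: f
a ++ c @ a :: f
a ++ c @ a :: c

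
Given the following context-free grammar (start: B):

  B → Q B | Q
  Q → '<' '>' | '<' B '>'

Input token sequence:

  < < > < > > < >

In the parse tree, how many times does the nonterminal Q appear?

4

[B [Q < [B [Q < >] [B [Q < >]]] >] [B [Q < >]]]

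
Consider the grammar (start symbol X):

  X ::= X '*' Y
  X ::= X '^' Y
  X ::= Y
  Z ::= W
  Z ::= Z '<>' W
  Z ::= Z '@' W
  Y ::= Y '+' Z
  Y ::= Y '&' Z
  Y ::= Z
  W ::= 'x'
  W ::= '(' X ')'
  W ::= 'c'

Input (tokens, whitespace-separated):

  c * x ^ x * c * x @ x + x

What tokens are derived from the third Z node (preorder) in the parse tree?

[X [X [X [X [X [Y [Z [W c]]]] * [Y [Z [W x]]]] ^ [Y [Z [W x]]]] * [Y [Z [W c]]]] * [Y [Y [Z [Z [W x]] @ [W x]]] + [Z [W x]]]]

x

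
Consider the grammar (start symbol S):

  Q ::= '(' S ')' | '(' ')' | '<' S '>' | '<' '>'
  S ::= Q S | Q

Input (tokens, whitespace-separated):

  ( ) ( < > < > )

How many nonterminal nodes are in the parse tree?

[S [Q ( )] [S [Q ( [S [Q < >] [S [Q < >]]] )]]]

8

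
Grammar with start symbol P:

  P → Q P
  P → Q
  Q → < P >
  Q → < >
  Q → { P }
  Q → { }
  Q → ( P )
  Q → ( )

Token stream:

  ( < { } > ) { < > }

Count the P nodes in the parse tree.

[P [Q ( [P [Q < [P [Q { }]] >]] )] [P [Q { [P [Q < >]] }]]]

5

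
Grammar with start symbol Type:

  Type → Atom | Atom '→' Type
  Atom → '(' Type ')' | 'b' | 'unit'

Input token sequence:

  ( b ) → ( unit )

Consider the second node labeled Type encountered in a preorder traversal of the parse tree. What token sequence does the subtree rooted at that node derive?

[Type [Atom ( [Type [Atom b]] )] → [Type [Atom ( [Type [Atom unit]] )]]]

b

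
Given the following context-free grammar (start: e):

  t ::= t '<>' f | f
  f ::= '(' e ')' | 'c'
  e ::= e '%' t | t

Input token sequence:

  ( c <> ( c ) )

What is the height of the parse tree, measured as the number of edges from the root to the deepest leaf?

[e [t [f ( [e [t [t [f c]] <> [f ( [e [t [f c]]] )]]] )]]]

9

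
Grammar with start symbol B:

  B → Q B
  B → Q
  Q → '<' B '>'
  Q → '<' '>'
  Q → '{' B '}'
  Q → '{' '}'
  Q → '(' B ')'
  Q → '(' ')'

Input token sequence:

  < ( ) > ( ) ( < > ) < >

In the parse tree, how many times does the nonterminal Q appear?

[B [Q < [B [Q ( )]] >] [B [Q ( )] [B [Q ( [B [Q < >]] )] [B [Q < >]]]]]

6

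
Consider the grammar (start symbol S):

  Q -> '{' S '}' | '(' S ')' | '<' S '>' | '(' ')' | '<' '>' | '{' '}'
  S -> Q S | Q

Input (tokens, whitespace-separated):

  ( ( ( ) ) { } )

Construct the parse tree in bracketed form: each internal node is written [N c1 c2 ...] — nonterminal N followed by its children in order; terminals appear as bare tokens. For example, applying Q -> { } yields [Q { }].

S
Q
( S )
( Q S )
( ( S ) S )
( ( Q ) S )
( ( ( ) ) S )
( ( ( ) ) Q )
( ( ( ) ) { } )

[S [Q ( [S [Q ( [S [Q ( )]] )] [S [Q { }]]] )]]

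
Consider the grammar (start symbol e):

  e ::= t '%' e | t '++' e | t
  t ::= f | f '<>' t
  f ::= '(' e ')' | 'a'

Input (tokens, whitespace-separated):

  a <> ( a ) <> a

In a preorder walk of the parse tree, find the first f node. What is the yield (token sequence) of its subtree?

[e [t [f a] <> [t [f ( [e [t [f a]]] )] <> [t [f a]]]]]

a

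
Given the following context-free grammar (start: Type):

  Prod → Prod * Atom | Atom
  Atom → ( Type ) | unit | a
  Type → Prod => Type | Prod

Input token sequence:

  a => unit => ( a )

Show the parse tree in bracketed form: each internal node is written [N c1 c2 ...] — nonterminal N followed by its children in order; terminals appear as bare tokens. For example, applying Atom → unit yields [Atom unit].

Type
Prod => Type
Atom => Type
a => Type
a => Prod => Type
a => Atom => Type
a => unit => Type
a => unit => Prod
a => unit => Atom
a => unit => ( Type )
a => unit => ( Prod )
a => unit => ( Atom )
a => unit => ( a )

[Type [Prod [Atom a]] => [Type [Prod [Atom unit]] => [Type [Prod [Atom ( [Type [Prod [Atom a]]] )]]]]]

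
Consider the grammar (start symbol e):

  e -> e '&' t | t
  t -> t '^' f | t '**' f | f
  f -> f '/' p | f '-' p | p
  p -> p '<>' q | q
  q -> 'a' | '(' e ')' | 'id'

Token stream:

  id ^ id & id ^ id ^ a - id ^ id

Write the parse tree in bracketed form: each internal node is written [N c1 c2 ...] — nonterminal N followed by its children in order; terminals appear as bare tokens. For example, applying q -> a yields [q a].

[e [e [t [t [f [p [q id]]]] ^ [f [p [q id]]]]] & [t [t [t [t [f [p [q id]]]] ^ [f [p [q id]]]] ^ [f [f [p [q a]]] - [p [q id]]]] ^ [f [p [q id]]]]]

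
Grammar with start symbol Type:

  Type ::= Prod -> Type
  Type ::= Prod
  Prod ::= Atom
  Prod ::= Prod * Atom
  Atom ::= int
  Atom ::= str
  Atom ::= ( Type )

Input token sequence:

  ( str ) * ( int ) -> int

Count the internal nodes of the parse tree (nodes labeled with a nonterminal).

[Type [Prod [Prod [Atom ( [Type [Prod [Atom str]]] )]] * [Atom ( [Type [Prod [Atom int]]] )]] -> [Type [Prod [Atom int]]]]

14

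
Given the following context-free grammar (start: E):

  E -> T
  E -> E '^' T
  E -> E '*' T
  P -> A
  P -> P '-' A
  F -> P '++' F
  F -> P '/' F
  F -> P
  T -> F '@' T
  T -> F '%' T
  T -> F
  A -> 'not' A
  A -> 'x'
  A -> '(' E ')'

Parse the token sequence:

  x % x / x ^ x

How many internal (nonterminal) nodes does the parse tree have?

17

[E [E [T [F [P [A x]]] % [T [F [P [A x]] / [F [P [A x]]]]]]] ^ [T [F [P [A x]]]]]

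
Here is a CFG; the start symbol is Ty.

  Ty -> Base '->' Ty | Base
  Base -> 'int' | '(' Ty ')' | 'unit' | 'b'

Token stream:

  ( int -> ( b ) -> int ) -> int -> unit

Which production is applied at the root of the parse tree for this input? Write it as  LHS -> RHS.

[Ty [Base ( [Ty [Base int] -> [Ty [Base ( [Ty [Base b]] )] -> [Ty [Base int]]]] )] -> [Ty [Base int] -> [Ty [Base unit]]]]

Ty -> Base '->' Ty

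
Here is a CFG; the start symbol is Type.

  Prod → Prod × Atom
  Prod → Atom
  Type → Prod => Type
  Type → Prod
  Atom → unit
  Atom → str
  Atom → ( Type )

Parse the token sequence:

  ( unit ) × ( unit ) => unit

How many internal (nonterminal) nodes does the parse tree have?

[Type [Prod [Prod [Atom ( [Type [Prod [Atom unit]]] )]] × [Atom ( [Type [Prod [Atom unit]]] )]] => [Type [Prod [Atom unit]]]]

14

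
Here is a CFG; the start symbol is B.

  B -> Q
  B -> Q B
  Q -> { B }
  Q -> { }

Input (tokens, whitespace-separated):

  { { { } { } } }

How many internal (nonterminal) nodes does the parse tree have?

8

[B [Q { [B [Q { [B [Q { }] [B [Q { }]]] }]] }]]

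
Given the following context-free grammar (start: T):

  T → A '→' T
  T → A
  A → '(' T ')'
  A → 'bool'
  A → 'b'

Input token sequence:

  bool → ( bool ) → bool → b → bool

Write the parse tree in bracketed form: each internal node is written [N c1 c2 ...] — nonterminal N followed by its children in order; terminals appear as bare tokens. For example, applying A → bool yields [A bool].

T
A → T
bool → T
bool → A → T
bool → ( T ) → T
bool → ( A ) → T
bool → ( bool ) → T
bool → ( bool ) → A → T
bool → ( bool ) → bool → T
bool → ( bool ) → bool → A → T
bool → ( bool ) → bool → b → T
bool → ( bool ) → bool → b → A
bool → ( bool ) → bool → b → bool

[T [A bool] → [T [A ( [T [A bool]] )] → [T [A bool] → [T [A b] → [T [A bool]]]]]]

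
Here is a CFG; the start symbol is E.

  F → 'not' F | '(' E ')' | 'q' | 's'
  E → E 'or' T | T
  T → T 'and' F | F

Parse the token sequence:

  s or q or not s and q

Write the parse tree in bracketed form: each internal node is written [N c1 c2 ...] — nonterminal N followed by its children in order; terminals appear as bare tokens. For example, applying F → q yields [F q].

[E [E [E [T [F s]]] or [T [F q]]] or [T [T [F not [F s]]] and [F q]]]

E
E or T
E or T or T
T or T or T
F or T or T
s or T or T
s or F or T
s or q or T
s or q or T and F
s or q or F and F
s or q or not F and F
s or q or not s and F
s or q or not s and q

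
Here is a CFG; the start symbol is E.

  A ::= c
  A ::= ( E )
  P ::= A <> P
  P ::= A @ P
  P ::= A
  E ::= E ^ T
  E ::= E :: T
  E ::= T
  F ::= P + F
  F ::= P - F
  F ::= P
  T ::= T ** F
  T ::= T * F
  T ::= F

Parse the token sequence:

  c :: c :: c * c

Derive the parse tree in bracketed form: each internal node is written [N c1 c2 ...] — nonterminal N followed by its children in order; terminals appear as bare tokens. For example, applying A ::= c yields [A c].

E
E :: T
E :: T :: T
T :: T :: T
F :: T :: T
P :: T :: T
A :: T :: T
c :: T :: T
c :: F :: T
c :: P :: T
c :: A :: T
c :: c :: T
c :: c :: T * F
c :: c :: F * F
c :: c :: P * F
c :: c :: A * F
c :: c :: c * F
c :: c :: c * P
c :: c :: c * A
c :: c :: c * c

[E [E [E [T [F [P [A c]]]]] :: [T [F [P [A c]]]]] :: [T [T [F [P [A c]]]] * [F [P [A c]]]]]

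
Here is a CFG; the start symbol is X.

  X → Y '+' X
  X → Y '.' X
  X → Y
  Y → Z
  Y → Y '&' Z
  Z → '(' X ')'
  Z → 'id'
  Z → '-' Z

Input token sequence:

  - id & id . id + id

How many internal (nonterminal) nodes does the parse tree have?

[X [Y [Y [Z - [Z id]]] & [Z id]] . [X [Y [Z id]] + [X [Y [Z id]]]]]

12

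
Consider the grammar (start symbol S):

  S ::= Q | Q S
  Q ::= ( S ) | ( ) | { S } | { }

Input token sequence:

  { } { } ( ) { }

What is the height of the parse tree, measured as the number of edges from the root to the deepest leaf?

[S [Q { }] [S [Q { }] [S [Q ( )] [S [Q { }]]]]]

5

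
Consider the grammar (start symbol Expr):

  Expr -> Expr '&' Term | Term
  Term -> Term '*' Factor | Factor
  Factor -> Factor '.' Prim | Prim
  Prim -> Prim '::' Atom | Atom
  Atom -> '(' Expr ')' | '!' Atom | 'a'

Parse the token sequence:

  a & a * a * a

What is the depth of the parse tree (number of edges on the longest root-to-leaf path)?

7

[Expr [Expr [Term [Factor [Prim [Atom a]]]]] & [Term [Term [Term [Factor [Prim [Atom a]]]] * [Factor [Prim [Atom a]]]] * [Factor [Prim [Atom a]]]]]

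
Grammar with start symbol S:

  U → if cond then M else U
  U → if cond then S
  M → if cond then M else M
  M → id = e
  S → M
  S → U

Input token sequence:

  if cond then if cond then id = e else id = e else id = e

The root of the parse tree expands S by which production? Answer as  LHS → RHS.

S → M

[S [M if cond then [M if cond then [M id = e] else [M id = e]] else [M id = e]]]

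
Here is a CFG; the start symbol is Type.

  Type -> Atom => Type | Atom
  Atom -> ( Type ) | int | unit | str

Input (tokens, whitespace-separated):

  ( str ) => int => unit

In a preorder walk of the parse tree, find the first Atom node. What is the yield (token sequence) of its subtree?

[Type [Atom ( [Type [Atom str]] )] => [Type [Atom int] => [Type [Atom unit]]]]

( str )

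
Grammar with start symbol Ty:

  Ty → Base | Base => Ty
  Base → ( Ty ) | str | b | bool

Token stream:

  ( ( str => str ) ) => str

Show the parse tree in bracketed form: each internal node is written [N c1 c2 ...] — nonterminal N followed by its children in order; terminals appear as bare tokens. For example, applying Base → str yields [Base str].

[Ty [Base ( [Ty [Base ( [Ty [Base str] => [Ty [Base str]]] )]] )] => [Ty [Base str]]]

Ty
Base => Ty
( Ty ) => Ty
( Base ) => Ty
( ( Ty ) ) => Ty
( ( Base => Ty ) ) => Ty
( ( str => Ty ) ) => Ty
( ( str => Base ) ) => Ty
( ( str => str ) ) => Ty
( ( str => str ) ) => Base
( ( str => str ) ) => str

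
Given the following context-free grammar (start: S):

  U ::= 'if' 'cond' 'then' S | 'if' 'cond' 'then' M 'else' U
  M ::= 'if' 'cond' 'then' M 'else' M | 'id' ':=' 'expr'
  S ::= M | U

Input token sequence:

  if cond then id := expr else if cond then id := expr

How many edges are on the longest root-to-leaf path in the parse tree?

[S [U if cond then [M id := expr] else [U if cond then [S [M id := expr]]]]]

5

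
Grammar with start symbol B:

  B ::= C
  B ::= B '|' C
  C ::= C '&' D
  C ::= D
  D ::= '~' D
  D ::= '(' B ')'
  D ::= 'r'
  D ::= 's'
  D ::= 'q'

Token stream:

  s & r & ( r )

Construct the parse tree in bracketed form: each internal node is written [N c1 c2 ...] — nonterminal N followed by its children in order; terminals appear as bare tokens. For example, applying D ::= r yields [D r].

B
C
C & D
C & D & D
D & D & D
s & D & D
s & r & D
s & r & ( B )
s & r & ( C )
s & r & ( D )
s & r & ( r )

[B [C [C [C [D s]] & [D r]] & [D ( [B [C [D r]]] )]]]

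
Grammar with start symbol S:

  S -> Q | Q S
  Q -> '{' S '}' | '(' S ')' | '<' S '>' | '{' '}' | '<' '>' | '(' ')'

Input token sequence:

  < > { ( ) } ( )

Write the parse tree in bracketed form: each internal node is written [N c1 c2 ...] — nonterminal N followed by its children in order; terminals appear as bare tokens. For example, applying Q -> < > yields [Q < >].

S
Q S
< > S
< > Q S
< > { S } S
< > { Q } S
< > { ( ) } S
< > { ( ) } Q
< > { ( ) } ( )

[S [Q < >] [S [Q { [S [Q ( )]] }] [S [Q ( )]]]]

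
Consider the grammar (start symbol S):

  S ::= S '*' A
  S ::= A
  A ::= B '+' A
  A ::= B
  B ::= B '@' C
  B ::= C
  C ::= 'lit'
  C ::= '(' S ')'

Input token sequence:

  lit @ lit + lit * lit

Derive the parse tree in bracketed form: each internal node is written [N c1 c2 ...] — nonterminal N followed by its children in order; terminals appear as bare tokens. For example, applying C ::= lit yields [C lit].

S
S * A
A * A
B + A * A
B @ C + A * A
C @ C + A * A
lit @ C + A * A
lit @ lit + A * A
lit @ lit + B * A
lit @ lit + C * A
lit @ lit + lit * A
lit @ lit + lit * B
lit @ lit + lit * C
lit @ lit + lit * lit

[S [S [A [B [B [C lit]] @ [C lit]] + [A [B [C lit]]]]] * [A [B [C lit]]]]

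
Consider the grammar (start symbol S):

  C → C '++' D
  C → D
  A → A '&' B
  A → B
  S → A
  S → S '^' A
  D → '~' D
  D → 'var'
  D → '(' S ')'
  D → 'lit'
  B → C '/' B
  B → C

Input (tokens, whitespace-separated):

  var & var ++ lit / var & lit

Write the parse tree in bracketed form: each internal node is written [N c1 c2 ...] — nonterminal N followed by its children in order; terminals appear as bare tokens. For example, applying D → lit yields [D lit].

S
A
A & B
A & B & B
B & B & B
C & B & B
D & B & B
var & B & B
var & C / B & B
var & C ++ D / B & B
var & D ++ D / B & B
var & var ++ D / B & B
var & var ++ lit / B & B
var & var ++ lit / C & B
var & var ++ lit / D & B
var & var ++ lit / var & B
var & var ++ lit / var & C
var & var ++ lit / var & D
var & var ++ lit / var & lit

[S [A [A [A [B [C [D var]]]] & [B [C [C [D var]] ++ [D lit]] / [B [C [D var]]]]] & [B [C [D lit]]]]]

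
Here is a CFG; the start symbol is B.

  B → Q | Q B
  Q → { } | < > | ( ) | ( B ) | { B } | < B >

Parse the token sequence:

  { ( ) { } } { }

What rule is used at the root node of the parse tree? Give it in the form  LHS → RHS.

B → Q B

[B [Q { [B [Q ( )] [B [Q { }]]] }] [B [Q { }]]]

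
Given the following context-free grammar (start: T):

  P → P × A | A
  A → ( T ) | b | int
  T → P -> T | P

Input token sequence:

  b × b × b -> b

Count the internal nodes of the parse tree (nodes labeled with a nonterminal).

10

[T [P [P [P [A b]] × [A b]] × [A b]] -> [T [P [A b]]]]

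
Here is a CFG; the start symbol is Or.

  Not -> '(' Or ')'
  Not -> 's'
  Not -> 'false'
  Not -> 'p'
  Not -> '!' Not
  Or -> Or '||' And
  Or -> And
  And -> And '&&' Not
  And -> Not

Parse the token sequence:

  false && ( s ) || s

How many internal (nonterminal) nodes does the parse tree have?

11

[Or [Or [And [And [Not false]] && [Not ( [Or [And [Not s]]] )]]] || [And [Not s]]]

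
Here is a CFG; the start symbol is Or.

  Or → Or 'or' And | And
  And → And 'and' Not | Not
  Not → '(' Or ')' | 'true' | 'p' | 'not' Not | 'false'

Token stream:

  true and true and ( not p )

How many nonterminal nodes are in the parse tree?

[Or [And [And [And [Not true]] and [Not true]] and [Not ( [Or [And [Not not [Not p]]]] )]]]

11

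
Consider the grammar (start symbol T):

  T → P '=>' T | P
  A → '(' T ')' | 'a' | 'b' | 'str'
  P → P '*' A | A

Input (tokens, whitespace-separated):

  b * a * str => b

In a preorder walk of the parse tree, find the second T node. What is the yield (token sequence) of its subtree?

[T [P [P [P [A b]] * [A a]] * [A str]] => [T [P [A b]]]]

b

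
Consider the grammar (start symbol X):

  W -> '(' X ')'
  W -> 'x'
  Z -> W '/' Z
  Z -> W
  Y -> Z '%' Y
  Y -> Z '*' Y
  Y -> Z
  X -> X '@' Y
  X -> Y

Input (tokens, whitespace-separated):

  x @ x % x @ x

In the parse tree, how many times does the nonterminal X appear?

3

[X [X [X [Y [Z [W x]]]] @ [Y [Z [W x]] % [Y [Z [W x]]]]] @ [Y [Z [W x]]]]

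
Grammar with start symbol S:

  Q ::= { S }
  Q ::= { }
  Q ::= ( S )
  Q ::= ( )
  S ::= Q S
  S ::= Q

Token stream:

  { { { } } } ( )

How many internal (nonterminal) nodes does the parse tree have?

8

[S [Q { [S [Q { [S [Q { }]] }]] }] [S [Q ( )]]]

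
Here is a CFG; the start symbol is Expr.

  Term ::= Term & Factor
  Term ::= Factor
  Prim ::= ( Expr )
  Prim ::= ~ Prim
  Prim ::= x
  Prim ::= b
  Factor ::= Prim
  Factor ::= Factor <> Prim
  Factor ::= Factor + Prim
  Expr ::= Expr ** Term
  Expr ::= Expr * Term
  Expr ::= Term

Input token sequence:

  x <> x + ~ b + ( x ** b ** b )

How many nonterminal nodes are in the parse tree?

23

[Expr [Term [Factor [Factor [Factor [Factor [Prim x]] <> [Prim x]] + [Prim ~ [Prim b]]] + [Prim ( [Expr [Expr [Expr [Term [Factor [Prim x]]]] ** [Term [Factor [Prim b]]]] ** [Term [Factor [Prim b]]]] )]]]]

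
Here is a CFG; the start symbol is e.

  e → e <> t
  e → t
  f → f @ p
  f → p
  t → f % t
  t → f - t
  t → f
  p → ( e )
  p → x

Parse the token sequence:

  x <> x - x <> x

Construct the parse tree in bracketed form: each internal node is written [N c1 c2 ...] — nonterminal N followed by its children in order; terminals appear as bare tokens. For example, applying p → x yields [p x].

[e [e [e [t [f [p x]]]] <> [t [f [p x]] - [t [f [p x]]]]] <> [t [f [p x]]]]

e
e <> t
e <> t <> t
t <> t <> t
f <> t <> t
p <> t <> t
x <> t <> t
x <> f - t <> t
x <> p - t <> t
x <> x - t <> t
x <> x - f <> t
x <> x - p <> t
x <> x - x <> t
x <> x - x <> f
x <> x - x <> p
x <> x - x <> x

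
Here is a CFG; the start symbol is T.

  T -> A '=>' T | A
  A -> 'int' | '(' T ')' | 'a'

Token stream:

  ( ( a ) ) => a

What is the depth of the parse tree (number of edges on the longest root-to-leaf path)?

[T [A ( [T [A ( [T [A a]] )]] )] => [T [A a]]]

6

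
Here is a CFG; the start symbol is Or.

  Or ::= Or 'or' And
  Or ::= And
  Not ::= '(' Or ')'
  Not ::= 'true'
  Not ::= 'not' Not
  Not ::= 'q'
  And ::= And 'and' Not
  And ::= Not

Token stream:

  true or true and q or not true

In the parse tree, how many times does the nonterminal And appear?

[Or [Or [Or [And [Not true]]] or [And [And [Not true]] and [Not q]]] or [And [Not not [Not true]]]]

4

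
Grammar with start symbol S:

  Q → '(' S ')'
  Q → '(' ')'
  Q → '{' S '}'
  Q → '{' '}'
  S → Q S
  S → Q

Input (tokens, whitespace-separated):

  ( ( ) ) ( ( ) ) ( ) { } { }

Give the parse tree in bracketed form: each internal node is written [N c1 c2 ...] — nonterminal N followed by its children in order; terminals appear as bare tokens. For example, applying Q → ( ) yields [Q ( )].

[S [Q ( [S [Q ( )]] )] [S [Q ( [S [Q ( )]] )] [S [Q ( )] [S [Q { }] [S [Q { }]]]]]]

S
Q S
( S ) S
( Q ) S
( ( ) ) S
( ( ) ) Q S
( ( ) ) ( S ) S
( ( ) ) ( Q ) S
( ( ) ) ( ( ) ) S
( ( ) ) ( ( ) ) Q S
( ( ) ) ( ( ) ) ( ) S
( ( ) ) ( ( ) ) ( ) Q S
( ( ) ) ( ( ) ) ( ) { } S
( ( ) ) ( ( ) ) ( ) { } Q
( ( ) ) ( ( ) ) ( ) { } { }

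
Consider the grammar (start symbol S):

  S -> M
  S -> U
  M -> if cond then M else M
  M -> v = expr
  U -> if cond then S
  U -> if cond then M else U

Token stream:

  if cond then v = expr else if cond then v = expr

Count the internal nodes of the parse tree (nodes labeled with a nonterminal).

[S [U if cond then [M v = expr] else [U if cond then [S [M v = expr]]]]]

6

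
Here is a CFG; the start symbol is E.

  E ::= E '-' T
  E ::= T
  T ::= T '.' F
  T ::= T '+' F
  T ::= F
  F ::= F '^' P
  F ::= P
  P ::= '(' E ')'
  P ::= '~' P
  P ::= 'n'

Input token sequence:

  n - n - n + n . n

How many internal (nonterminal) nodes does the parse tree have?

[E [E [E [T [F [P n]]]] - [T [F [P n]]]] - [T [T [T [F [P n]]] + [F [P n]]] . [F [P n]]]]

18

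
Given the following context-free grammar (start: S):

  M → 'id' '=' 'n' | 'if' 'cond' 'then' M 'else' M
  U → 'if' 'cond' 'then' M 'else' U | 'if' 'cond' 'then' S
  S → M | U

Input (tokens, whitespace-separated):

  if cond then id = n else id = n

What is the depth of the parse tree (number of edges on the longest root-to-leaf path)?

3

[S [M if cond then [M id = n] else [M id = n]]]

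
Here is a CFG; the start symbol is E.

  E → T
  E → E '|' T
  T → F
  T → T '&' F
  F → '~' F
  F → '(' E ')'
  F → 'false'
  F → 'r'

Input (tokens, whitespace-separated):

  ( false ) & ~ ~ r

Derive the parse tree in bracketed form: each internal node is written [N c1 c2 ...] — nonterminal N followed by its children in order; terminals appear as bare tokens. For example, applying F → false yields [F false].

[E [T [T [F ( [E [T [F false]]] )]] & [F ~ [F ~ [F r]]]]]

E
T
T & F
F & F
( E ) & F
( T ) & F
( F ) & F
( false ) & F
( false ) & ~ F
( false ) & ~ ~ F
( false ) & ~ ~ r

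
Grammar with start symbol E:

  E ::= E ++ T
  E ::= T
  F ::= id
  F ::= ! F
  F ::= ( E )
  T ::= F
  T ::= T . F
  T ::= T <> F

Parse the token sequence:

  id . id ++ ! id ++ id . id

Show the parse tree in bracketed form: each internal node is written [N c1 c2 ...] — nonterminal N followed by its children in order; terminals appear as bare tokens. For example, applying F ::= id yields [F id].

E
E ++ T
E ++ T ++ T
T ++ T ++ T
T . F ++ T ++ T
F . F ++ T ++ T
id . F ++ T ++ T
id . id ++ T ++ T
id . id ++ F ++ T
id . id ++ ! F ++ T
id . id ++ ! id ++ T
id . id ++ ! id ++ T . F
id . id ++ ! id ++ F . F
id . id ++ ! id ++ id . F
id . id ++ ! id ++ id . id

[E [E [E [T [T [F id]] . [F id]]] ++ [T [F ! [F id]]]] ++ [T [T [F id]] . [F id]]]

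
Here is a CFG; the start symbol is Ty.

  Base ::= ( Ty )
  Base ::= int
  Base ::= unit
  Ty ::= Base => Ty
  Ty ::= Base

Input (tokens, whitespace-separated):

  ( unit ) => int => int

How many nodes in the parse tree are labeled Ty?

4

[Ty [Base ( [Ty [Base unit]] )] => [Ty [Base int] => [Ty [Base int]]]]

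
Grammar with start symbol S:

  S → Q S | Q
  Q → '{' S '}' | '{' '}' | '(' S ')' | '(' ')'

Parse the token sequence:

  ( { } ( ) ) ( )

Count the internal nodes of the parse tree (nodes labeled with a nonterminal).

[S [Q ( [S [Q { }] [S [Q ( )]]] )] [S [Q ( )]]]

8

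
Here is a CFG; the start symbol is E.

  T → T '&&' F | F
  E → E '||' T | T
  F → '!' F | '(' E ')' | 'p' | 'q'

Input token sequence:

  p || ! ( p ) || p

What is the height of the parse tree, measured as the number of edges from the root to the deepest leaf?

8

[E [E [E [T [F p]]] || [T [F ! [F ( [E [T [F p]]] )]]]] || [T [F p]]]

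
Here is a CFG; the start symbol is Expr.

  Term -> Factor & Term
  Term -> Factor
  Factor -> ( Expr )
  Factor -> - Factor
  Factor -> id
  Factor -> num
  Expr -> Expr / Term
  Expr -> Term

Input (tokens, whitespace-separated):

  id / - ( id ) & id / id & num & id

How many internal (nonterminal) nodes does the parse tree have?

19

[Expr [Expr [Expr [Term [Factor id]]] / [Term [Factor - [Factor ( [Expr [Term [Factor id]]] )]] & [Term [Factor id]]]] / [Term [Factor id] & [Term [Factor num] & [Term [Factor id]]]]]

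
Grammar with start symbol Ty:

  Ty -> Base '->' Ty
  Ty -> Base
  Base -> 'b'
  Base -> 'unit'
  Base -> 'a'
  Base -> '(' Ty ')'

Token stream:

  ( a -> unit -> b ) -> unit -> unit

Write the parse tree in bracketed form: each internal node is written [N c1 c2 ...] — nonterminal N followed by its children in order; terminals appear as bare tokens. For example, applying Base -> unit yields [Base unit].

Ty
Base -> Ty
( Ty ) -> Ty
( Base -> Ty ) -> Ty
( a -> Ty ) -> Ty
( a -> Base -> Ty ) -> Ty
( a -> unit -> Ty ) -> Ty
( a -> unit -> Base ) -> Ty
( a -> unit -> b ) -> Ty
( a -> unit -> b ) -> Base -> Ty
( a -> unit -> b ) -> unit -> Ty
( a -> unit -> b ) -> unit -> Base
( a -> unit -> b ) -> unit -> unit

[Ty [Base ( [Ty [Base a] -> [Ty [Base unit] -> [Ty [Base b]]]] )] -> [Ty [Base unit] -> [Ty [Base unit]]]]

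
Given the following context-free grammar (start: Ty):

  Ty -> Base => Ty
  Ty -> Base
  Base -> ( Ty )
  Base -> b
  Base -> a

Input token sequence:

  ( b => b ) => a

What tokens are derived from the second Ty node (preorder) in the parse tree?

[Ty [Base ( [Ty [Base b] => [Ty [Base b]]] )] => [Ty [Base a]]]

b => b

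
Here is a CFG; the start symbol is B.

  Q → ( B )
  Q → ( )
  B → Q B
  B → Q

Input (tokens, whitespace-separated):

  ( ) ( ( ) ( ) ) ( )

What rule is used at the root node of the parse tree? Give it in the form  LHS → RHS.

[B [Q ( )] [B [Q ( [B [Q ( )] [B [Q ( )]]] )] [B [Q ( )]]]]

B → Q B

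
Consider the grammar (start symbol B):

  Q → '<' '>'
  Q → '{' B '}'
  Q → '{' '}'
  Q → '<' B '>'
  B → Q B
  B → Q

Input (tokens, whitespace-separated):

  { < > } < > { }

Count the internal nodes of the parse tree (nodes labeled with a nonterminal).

[B [Q { [B [Q < >]] }] [B [Q < >] [B [Q { }]]]]

8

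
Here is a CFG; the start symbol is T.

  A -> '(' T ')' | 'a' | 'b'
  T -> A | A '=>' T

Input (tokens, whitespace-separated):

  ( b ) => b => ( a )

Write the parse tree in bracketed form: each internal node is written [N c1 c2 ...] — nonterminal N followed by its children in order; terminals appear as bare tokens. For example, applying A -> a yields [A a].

[T [A ( [T [A b]] )] => [T [A b] => [T [A ( [T [A a]] )]]]]

T
A => T
( T ) => T
( A ) => T
( b ) => T
( b ) => A => T
( b ) => b => T
( b ) => b => A
( b ) => b => ( T )
( b ) => b => ( A )
( b ) => b => ( a )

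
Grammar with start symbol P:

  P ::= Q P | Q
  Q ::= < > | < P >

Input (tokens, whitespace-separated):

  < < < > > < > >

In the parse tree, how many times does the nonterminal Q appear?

4

[P [Q < [P [Q < [P [Q < >]] >] [P [Q < >]]] >]]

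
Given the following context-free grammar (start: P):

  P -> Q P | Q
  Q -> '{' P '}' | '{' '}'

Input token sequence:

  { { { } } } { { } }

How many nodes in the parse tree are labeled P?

5

[P [Q { [P [Q { [P [Q { }]] }]] }] [P [Q { [P [Q { }]] }]]]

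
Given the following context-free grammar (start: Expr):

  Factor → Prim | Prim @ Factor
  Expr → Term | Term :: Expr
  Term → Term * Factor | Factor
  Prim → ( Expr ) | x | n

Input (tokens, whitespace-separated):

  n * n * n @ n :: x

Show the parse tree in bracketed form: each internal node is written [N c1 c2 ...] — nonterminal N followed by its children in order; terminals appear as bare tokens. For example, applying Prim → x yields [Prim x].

[Expr [Term [Term [Term [Factor [Prim n]]] * [Factor [Prim n]]] * [Factor [Prim n] @ [Factor [Prim n]]]] :: [Expr [Term [Factor [Prim x]]]]]

Expr
Term :: Expr
Term * Factor :: Expr
Term * Factor * Factor :: Expr
Factor * Factor * Factor :: Expr
Prim * Factor * Factor :: Expr
n * Factor * Factor :: Expr
n * Prim * Factor :: Expr
n * n * Factor :: Expr
n * n * Prim @ Factor :: Expr
n * n * n @ Factor :: Expr
n * n * n @ Prim :: Expr
n * n * n @ n :: Expr
n * n * n @ n :: Term
n * n * n @ n :: Factor
n * n * n @ n :: Prim
n * n * n @ n :: x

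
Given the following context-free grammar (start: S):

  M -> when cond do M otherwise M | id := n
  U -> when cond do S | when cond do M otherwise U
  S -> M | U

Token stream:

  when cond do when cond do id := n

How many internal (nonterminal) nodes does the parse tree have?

6

[S [U when cond do [S [U when cond do [S [M id := n]]]]]]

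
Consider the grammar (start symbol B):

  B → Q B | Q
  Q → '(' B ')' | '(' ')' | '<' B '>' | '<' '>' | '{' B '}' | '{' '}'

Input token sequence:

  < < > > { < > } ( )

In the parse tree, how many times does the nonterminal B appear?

[B [Q < [B [Q < >]] >] [B [Q { [B [Q < >]] }] [B [Q ( )]]]]

5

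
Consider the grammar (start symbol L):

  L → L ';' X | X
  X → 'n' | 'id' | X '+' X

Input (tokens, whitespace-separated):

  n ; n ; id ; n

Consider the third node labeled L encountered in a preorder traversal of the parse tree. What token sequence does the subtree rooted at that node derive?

n ; n

[L [L [L [L [X n]] ; [X n]] ; [X id]] ; [X n]]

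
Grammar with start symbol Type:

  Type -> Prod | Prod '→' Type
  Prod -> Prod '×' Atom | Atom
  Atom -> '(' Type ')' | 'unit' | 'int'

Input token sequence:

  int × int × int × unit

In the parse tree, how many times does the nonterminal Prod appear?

[Type [Prod [Prod [Prod [Prod [Atom int]] × [Atom int]] × [Atom int]] × [Atom unit]]]

4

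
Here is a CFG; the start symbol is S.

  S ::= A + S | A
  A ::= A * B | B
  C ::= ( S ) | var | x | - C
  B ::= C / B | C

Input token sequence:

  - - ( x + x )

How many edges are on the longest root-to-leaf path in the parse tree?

[S [A [B [C - [C - [C ( [S [A [B [C x]]] + [S [A [B [C x]]]]] )]]]]]]

11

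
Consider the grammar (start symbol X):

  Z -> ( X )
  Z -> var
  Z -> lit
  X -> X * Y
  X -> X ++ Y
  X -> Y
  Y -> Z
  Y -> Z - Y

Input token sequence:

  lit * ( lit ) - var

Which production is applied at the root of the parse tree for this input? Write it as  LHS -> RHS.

X -> X * Y

[X [X [Y [Z lit]]] * [Y [Z ( [X [Y [Z lit]]] )] - [Y [Z var]]]]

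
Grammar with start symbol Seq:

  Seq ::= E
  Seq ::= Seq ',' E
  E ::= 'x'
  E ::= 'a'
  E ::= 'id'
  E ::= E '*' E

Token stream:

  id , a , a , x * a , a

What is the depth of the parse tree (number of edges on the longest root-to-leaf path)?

6

[Seq [Seq [Seq [Seq [Seq [E id]] , [E a]] , [E a]] , [E [E x] * [E a]]] , [E a]]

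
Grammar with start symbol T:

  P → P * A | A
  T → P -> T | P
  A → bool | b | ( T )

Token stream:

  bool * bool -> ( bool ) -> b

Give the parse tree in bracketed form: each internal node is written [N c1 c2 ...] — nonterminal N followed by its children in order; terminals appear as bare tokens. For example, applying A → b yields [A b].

T
P -> T
P * A -> T
A * A -> T
bool * A -> T
bool * bool -> T
bool * bool -> P -> T
bool * bool -> A -> T
bool * bool -> ( T ) -> T
bool * bool -> ( P ) -> T
bool * bool -> ( A ) -> T
bool * bool -> ( bool ) -> T
bool * bool -> ( bool ) -> P
bool * bool -> ( bool ) -> A
bool * bool -> ( bool ) -> b

[T [P [P [A bool]] * [A bool]] -> [T [P [A ( [T [P [A bool]]] )]] -> [T [P [A b]]]]]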